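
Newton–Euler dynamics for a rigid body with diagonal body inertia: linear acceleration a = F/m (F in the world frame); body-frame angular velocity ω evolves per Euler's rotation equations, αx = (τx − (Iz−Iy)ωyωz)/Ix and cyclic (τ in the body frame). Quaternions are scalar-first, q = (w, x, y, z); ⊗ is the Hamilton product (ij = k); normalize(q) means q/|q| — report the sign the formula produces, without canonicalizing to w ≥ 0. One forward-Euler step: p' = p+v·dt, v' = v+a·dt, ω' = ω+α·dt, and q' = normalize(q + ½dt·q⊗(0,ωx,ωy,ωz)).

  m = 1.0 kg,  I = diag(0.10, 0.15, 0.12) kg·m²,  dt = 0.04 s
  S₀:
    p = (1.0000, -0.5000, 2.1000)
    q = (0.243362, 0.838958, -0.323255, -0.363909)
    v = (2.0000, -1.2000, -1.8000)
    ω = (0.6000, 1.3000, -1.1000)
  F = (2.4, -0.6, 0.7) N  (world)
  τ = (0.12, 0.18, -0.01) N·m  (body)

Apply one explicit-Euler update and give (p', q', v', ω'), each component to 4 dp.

p' = (1.0800, -0.5480, 2.0280)
q' = (0.2335, 0.8579, -0.3026, -0.3433)
v' = (2.0960, -1.2240, -1.7720)
ω' = (0.6308, 1.3445, -1.1163)

new position p' = (1.0800, -0.5480, 2.0280)
v + (F/m)dt = (2.0960, -1.2240, -1.7720)
ω×(Iω) gyroscopic = (0.0429, 0.0132, 0.0390)
(τ − ω×Iω)/I = (0.7710, 1.1120, -0.4083)
ω + α·dt = (0.6308, 1.3445, -1.1163)
2q̇ = q⊗(0,ω) = (-0.4834432, 0.9746794, 1.0208790, 1.0169002)
updated quaternion q' = (0.2335, 0.8579, -0.3026, -0.3433)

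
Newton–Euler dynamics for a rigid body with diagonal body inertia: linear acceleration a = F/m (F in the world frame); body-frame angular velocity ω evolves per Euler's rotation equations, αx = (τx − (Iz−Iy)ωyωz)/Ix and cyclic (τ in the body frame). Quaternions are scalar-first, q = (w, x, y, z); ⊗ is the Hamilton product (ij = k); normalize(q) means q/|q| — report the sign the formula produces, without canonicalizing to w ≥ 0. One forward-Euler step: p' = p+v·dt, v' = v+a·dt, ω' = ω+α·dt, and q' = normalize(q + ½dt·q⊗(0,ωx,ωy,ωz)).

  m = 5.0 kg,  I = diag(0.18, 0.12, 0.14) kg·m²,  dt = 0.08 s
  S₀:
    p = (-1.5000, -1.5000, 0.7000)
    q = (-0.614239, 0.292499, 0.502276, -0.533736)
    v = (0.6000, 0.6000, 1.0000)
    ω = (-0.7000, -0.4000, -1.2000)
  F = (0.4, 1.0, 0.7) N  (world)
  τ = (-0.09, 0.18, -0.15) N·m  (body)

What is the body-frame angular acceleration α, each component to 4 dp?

α = (-0.5533, 1.2200, -0.9514)

precession coupling ω×(Iω) = (0.0096, 0.0336, -0.0168)
α = I⁻¹(τ − ω×Iω) = (-0.5533, 1.2200, -0.9514)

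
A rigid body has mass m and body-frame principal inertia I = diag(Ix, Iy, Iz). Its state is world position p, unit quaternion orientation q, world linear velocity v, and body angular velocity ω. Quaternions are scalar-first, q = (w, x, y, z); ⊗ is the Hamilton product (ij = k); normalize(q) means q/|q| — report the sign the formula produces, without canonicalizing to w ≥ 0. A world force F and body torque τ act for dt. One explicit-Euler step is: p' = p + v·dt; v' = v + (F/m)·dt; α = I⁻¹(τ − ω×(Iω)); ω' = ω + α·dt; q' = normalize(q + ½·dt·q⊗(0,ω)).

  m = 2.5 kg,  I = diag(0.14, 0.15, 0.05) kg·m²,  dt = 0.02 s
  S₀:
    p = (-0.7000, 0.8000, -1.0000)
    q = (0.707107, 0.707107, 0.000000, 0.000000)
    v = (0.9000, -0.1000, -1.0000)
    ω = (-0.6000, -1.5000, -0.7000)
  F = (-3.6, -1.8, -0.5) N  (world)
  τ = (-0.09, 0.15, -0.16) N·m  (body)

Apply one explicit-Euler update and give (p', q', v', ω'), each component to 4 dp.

gyro term ω×Iω = (-0.1050, 0.0378, 0.0090)
α = I⁻¹(τ − ω×Iω) = (0.1071, 0.7480, -3.3800)
ω + α·dt = (-0.5979, -1.4850, -0.7676)
2q̇ = q⊗(0,ω) = (0.4242642, -0.4242642, -0.5656856, -1.5556354)
updated quaternion q' = (0.7112, 0.7028, -0.0057, -0.0156)
a = F/m = (-1.4400, -0.7200, -0.2000)
p + v·dt = (-0.6820, 0.7980, -1.0200)
v' = v + a·dt = (0.8712, -0.1144, -1.0040)

p' = (-0.6820, 0.7980, -1.0200)
q' = (0.7112, 0.7028, -0.0057, -0.0156)
v' = (0.8712, -0.1144, -1.0040)
ω' = (-0.5979, -1.4850, -0.7676)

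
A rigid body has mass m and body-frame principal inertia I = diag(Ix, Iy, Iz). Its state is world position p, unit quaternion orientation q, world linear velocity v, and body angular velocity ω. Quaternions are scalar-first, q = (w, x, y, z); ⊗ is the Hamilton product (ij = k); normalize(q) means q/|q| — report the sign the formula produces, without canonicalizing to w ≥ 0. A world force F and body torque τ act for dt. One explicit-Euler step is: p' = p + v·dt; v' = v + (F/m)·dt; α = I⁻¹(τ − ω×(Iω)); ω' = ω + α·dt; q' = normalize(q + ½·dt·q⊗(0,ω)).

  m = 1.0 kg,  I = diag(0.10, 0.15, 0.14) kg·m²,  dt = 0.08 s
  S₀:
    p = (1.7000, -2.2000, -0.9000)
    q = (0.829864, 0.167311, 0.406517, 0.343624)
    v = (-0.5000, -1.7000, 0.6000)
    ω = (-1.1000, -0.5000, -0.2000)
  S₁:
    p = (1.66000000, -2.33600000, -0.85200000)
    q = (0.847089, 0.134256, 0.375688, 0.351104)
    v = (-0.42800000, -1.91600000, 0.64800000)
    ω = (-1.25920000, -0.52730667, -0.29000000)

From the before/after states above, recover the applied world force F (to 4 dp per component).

v₁ − v₀ = (0.07200000, -0.21600000, 0.04800000)
m·(v₁−v₀)/dt = (0.9000, -2.7000, 0.6000)

F = (0.9000, -2.7000, 0.6000)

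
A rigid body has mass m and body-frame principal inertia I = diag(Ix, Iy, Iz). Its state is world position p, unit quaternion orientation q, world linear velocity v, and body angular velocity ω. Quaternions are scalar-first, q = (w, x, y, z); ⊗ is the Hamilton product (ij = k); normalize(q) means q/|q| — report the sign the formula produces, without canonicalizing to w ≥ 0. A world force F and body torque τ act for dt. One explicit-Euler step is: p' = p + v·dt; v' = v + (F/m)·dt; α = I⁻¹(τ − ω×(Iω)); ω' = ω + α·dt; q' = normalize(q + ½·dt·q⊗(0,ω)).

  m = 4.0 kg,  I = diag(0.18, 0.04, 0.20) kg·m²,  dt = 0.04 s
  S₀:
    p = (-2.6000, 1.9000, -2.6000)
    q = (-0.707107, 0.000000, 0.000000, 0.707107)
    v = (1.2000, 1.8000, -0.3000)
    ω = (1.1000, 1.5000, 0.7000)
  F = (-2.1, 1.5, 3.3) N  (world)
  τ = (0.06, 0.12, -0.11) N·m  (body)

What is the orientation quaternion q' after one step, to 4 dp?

2q̇ = q⊗(0,ω) = (-0.4949749, -1.8384782, -0.2828428, -0.4949749)
updated quaternion q' = (-0.7164, -0.0367, -0.0057, 0.6967)

q' = (-0.7164, -0.0367, -0.0057, 0.6967)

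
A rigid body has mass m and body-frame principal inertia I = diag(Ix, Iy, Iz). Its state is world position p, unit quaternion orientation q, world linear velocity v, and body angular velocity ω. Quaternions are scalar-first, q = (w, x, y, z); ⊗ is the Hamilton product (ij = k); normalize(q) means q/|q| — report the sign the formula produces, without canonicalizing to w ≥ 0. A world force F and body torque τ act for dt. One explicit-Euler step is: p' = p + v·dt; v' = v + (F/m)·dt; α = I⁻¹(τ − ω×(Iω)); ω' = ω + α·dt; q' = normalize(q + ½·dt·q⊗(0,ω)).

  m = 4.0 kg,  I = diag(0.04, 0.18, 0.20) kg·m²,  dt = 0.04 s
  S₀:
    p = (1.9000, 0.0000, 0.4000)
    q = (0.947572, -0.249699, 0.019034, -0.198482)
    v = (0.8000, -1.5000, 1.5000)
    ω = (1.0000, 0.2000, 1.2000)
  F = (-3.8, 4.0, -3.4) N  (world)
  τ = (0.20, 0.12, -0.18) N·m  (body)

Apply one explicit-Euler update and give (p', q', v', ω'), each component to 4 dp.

p' = (1.9320, -0.0600, 0.4600)
q' = (0.9568, -0.2294, 0.0248, -0.1770)
v' = (0.7620, -1.4600, 1.4660)
ω' = (1.1952, 0.2693, 1.1584)

gyro term ω×Iω = (0.0048, -0.1920, 0.0280)
α = I⁻¹(τ − ω×Iω) = (4.8800, 1.7333, -1.0400)
new body rate ω' = (1.1952, 0.2693, 1.1584)
2q̇ = q⊗(0,ω) = (0.4840706, 1.0101092, 0.2906712, 1.0681126)
q + ½dt·q⊗(0,ω), renormalized = (0.9568, -0.2294, 0.0248, -0.1770)
linear accel F/m = (-0.9500, 1.0000, -0.8500)
p + v·dt = (1.9320, -0.0600, 0.4600)
new velocity v' = (0.7620, -1.4600, 1.4660)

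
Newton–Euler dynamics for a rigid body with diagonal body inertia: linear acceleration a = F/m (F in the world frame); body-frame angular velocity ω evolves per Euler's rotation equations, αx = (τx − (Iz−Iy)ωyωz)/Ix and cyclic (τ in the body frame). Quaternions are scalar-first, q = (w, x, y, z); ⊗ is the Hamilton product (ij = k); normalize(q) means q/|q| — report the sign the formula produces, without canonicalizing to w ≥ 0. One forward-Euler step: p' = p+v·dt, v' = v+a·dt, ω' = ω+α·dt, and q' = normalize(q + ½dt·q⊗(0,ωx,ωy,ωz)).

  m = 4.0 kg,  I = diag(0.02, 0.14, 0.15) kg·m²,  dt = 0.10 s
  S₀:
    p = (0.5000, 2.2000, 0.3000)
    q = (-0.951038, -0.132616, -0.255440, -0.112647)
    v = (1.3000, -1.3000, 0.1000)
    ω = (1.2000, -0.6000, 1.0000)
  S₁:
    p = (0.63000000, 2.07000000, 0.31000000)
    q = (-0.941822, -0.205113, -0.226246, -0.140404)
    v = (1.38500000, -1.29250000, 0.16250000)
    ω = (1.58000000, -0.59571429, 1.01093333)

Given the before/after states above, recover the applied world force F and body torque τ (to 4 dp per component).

F = (3.4000, 0.3000, 2.5000)
τ = (0.0700, -0.1500, -0.0700)

Δv = v₁−v₀ = (0.08500000, 0.00750000, 0.06250000)
applied force F = (3.4000, 0.3000, 2.5000)
Δω = ω₁−ω₀ = (0.38000000, 0.00428571, 0.01093333)
gyro term ω₀×Iω₀ = (-0.0060, -0.1560, -0.0864)
I·α + gyro = (0.0700, -0.1500, -0.0700)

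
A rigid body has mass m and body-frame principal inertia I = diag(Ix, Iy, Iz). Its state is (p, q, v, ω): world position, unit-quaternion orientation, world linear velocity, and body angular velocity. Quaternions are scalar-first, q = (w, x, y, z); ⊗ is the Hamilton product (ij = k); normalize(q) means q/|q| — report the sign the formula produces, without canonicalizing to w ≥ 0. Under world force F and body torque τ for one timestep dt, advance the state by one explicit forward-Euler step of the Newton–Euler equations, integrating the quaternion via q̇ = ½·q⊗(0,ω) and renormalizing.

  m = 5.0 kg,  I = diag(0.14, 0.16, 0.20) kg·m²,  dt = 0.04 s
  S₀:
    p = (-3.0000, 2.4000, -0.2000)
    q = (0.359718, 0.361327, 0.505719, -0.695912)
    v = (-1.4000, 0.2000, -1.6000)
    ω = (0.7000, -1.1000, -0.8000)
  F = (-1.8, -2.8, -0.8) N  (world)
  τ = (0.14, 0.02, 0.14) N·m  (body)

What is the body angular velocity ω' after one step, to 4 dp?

ω' = (0.7299, -1.1034, -0.7689)

ω×(Iω) gyroscopic = (0.0352, 0.0336, -0.0154)
angular accel α = (0.7486, -0.0850, 0.7770)
ω' = ω + α·dt = (0.7299, -1.1034, -0.7689)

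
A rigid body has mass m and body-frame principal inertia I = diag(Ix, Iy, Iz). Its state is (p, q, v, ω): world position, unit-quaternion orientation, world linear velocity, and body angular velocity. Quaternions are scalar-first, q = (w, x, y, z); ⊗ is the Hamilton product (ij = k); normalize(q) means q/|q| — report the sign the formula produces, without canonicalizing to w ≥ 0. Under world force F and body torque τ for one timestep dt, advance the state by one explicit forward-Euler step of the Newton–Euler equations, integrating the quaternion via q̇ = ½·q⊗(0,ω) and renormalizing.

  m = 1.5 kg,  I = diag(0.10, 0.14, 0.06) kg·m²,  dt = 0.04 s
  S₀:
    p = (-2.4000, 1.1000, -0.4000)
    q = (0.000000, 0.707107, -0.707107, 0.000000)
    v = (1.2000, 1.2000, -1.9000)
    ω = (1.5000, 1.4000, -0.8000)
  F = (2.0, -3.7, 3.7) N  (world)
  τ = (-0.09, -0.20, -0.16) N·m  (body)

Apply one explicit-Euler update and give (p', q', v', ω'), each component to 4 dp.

p' = (-2.3520, 1.1480, -0.4760)
q' = (-0.0014, 0.7177, -0.6951, 0.0410)
v' = (1.2533, 1.1013, -1.8013)
ω' = (1.4282, 1.3566, -0.9627)

α = I⁻¹(τ − ω×Iω) = (-1.7960, -1.0857, -4.0667)
new body rate ω' = (1.4282, 1.3566, -0.9627)
q⊗(0,ω) = (-0.0707107, 0.5656856, 0.5656856, 2.0506103)
q + ½dt·q⊗(0,ω), renormalized = (-0.0014, 0.7177, -0.6951, 0.0410)
p + v·dt = (-2.3520, 1.1480, -0.4760)
new velocity v' = (1.2533, 1.1013, -1.8013)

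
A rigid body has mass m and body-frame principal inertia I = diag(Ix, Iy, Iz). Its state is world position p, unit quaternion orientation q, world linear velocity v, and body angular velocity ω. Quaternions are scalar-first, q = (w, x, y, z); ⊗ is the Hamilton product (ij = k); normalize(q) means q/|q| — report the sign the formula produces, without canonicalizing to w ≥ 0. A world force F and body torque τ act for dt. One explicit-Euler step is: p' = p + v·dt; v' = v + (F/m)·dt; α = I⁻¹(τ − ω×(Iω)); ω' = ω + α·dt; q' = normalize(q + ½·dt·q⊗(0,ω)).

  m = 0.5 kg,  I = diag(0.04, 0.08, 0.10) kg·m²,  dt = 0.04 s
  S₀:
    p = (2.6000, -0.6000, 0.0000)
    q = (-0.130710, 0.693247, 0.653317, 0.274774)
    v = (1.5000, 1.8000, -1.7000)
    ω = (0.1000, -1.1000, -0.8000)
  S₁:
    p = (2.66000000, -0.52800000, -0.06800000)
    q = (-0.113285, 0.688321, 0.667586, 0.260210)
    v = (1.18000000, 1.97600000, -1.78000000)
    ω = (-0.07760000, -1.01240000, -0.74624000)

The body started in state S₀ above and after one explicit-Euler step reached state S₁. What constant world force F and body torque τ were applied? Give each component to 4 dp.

F = (-4.0000, 2.2000, -1.0000)
τ = (-0.1600, 0.1800, 0.1300)

ω₁ − ω₀ = (-0.17760000, 0.08760000, 0.05376000)
gyro term ω₀×Iω₀ = (0.0176, 0.0048, -0.0044)
applied torque τ = (-0.1600, 0.1800, 0.1300)
velocity change Δv = (-0.32000000, 0.17600000, -0.08000000)
F = m·Δv/dt = (-4.0000, 2.2000, -1.0000)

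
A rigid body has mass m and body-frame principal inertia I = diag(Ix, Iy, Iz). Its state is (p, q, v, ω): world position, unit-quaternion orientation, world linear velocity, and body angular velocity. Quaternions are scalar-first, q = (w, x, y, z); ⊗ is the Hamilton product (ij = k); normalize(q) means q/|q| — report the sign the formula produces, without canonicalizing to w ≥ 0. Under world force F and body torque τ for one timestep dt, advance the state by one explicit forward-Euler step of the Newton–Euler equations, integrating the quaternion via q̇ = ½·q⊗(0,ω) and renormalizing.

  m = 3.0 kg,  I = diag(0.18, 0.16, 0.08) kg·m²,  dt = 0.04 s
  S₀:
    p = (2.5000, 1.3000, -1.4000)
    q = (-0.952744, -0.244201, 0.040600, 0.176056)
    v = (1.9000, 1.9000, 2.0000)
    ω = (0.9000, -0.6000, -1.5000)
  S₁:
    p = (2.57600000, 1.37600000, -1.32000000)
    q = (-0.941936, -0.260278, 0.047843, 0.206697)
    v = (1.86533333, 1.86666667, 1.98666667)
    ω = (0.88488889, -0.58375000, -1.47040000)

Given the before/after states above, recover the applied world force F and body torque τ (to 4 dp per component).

Δv = v₁−v₀ = (-0.03466667, -0.03333333, -0.01333333)
m·(v₁−v₀)/dt = (-2.6000, -2.5000, -1.0000)
rate change Δω = (-0.01511111, 0.01625000, 0.02960000)
ω₀×(Iω₀) = (-0.0720, -0.1350, 0.0108)
I·α + gyro = (-0.1400, -0.0700, 0.0700)

F = (-2.6000, -2.5000, -1.0000)
τ = (-0.1400, -0.0700, 0.0700)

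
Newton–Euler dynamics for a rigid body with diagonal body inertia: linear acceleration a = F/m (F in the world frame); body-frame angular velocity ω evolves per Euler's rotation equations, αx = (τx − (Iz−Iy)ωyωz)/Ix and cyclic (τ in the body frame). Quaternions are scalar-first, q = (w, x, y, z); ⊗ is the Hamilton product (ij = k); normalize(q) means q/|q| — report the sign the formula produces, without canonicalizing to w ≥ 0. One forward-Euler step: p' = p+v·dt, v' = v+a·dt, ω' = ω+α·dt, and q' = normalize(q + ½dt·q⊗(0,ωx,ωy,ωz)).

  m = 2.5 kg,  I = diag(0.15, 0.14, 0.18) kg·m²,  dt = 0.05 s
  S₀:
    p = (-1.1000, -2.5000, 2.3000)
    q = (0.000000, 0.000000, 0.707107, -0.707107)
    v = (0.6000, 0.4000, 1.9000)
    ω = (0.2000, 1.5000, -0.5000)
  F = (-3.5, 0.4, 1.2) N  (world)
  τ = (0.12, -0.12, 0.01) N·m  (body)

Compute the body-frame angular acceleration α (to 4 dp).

α = (1.0000, -0.8786, 0.0722)

gyro term ω×Iω = (-0.0300, 0.0030, -0.0030)
(τ − ω×Iω)/I = (1.0000, -0.8786, 0.0722)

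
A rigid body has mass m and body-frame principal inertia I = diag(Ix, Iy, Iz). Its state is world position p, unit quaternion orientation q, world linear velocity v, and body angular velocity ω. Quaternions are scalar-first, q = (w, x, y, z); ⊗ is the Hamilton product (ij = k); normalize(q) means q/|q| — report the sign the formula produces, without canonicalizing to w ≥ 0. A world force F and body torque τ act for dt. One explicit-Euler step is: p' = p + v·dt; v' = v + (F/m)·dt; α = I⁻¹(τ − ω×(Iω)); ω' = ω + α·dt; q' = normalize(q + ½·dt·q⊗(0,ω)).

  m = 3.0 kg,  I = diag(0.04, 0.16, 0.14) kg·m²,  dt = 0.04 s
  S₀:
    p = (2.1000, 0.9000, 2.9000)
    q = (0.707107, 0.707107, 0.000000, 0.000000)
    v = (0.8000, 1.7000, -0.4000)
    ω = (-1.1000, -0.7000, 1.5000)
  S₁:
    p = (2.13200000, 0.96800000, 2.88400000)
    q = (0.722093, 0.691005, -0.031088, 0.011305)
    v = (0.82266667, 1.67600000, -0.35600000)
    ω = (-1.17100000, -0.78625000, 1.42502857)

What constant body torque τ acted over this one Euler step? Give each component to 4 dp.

Δω = ω₁−ω₀ = (-0.07100000, -0.08625000, -0.07497143)
ω₀×(Iω₀) = (0.0210, 0.1650, 0.0924)
τ = I·(Δω/dt) + ω₀×(Iω₀) = (-0.0500, -0.1800, -0.1700)

τ = (-0.0500, -0.1800, -0.1700)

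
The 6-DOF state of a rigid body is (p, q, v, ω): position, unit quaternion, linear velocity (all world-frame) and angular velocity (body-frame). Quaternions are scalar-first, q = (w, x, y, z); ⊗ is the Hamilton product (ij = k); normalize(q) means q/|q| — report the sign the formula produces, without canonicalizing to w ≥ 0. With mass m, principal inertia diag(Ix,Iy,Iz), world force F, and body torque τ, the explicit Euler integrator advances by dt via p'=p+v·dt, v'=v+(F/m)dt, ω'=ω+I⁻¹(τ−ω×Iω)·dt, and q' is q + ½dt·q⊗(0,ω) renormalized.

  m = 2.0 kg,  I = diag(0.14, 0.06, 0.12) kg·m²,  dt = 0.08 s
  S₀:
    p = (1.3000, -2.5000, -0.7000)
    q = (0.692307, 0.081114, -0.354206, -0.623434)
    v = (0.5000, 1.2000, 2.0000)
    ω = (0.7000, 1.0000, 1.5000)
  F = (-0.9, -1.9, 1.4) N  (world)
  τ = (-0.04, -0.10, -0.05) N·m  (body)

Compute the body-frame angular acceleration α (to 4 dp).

α = (-0.9286, -2.0167, 0.0500)

precession coupling ω×(Iω) = (0.0900, 0.0210, -0.0560)
(τ − ω×Iω)/I = (-0.9286, -2.0167, 0.0500)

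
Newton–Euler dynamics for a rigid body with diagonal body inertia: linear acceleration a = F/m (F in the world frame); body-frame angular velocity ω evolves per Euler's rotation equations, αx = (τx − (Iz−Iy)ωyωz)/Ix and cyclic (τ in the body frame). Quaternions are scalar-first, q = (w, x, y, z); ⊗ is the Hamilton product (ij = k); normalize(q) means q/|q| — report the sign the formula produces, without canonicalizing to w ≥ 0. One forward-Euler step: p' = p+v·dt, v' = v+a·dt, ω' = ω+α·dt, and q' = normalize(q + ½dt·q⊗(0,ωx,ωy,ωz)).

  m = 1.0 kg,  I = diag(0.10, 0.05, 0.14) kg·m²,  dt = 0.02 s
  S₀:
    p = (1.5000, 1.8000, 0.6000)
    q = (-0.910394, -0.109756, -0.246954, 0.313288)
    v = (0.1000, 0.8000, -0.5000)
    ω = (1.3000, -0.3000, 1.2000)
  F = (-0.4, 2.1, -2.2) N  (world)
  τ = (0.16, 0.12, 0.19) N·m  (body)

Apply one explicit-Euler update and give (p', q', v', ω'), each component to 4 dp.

a = F/m = (-0.4000, 2.1000, -2.2000)
p + v·dt = (1.5020, 1.8160, 0.5900)
v' = v + a·dt = (0.0920, 0.8420, -0.5440)
angular accel α = (1.9240, 3.6480, 1.2179)
ω + α·dt = (1.3385, -0.2270, 1.2244)
Hamilton product q⊗(0,ω) = (-0.3073490, -1.3858706, 0.8120998, -0.7385058)
updated quaternion q' = (-0.9133, -0.1236, -0.2388, 0.3059)

p' = (1.5020, 1.8160, 0.5900)
q' = (-0.9133, -0.1236, -0.2388, 0.3059)
v' = (0.0920, 0.8420, -0.5440)
ω' = (1.3385, -0.2270, 1.2244)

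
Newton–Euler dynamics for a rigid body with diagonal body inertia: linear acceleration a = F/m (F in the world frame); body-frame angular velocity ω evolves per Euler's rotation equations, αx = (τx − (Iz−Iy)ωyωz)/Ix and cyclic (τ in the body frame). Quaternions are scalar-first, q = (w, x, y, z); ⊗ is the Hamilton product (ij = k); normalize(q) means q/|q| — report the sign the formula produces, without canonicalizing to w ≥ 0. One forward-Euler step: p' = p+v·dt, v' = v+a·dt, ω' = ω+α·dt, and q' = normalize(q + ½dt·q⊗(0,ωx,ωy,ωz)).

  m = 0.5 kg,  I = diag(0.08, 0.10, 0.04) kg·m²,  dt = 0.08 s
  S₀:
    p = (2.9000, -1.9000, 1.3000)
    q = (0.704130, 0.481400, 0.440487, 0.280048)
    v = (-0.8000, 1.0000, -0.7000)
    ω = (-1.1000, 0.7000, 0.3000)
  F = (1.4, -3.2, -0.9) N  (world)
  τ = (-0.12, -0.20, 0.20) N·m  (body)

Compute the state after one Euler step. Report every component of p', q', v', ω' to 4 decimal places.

p' = (2.8360, -1.8200, 1.2440)
q' = (0.7086, 0.4472, 0.4415, 0.3209)
v' = (-0.5760, 0.4880, -0.8440)
ω' = (-1.2074, 0.5506, 0.7308)

ω×(Iω) gyroscopic = (-0.0126, -0.0132, -0.0154)
(τ − ω×Iω)/I = (-1.3425, -1.8680, 5.3850)
ω' = ω + α·dt = (-1.2074, 0.5506, 0.7308)
q⊗(0,ω) = (0.1371847, -0.8384305, 0.0404182, 1.0327547)
updated quaternion q' = (0.7086, 0.4472, 0.4415, 0.3209)
linear accel F/m = (2.8000, -6.4000, -1.8000)
p + v·dt = (2.8360, -1.8200, 1.2440)
new velocity v' = (-0.5760, 0.4880, -0.8440)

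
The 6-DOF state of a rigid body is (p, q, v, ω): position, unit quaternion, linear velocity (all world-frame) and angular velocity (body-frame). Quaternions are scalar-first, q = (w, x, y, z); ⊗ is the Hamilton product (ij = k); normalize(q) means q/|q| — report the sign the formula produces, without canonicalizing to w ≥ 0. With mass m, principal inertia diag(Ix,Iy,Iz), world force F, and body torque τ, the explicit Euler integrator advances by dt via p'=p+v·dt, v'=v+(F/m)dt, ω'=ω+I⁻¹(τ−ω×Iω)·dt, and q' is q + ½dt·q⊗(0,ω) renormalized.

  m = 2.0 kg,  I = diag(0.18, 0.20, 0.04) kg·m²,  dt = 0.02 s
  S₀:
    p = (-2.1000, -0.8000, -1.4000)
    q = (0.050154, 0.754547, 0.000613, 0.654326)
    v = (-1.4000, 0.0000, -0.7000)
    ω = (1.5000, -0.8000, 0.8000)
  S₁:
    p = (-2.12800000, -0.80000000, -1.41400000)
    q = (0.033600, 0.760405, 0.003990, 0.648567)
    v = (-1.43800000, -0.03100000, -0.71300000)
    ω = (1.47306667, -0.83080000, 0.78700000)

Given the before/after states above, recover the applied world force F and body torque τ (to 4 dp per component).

Δω = ω₁−ω₀ = (-0.02693333, -0.03080000, -0.01300000)
ω₀×(Iω₀) = (0.1024, 0.1680, -0.0240)
I·α + gyro = (-0.1400, -0.1400, -0.0500)
v₁ − v₀ = (-0.03800000, -0.03100000, -0.01300000)
applied force F = (-3.8000, -3.1000, -1.3000)

F = (-3.8000, -3.1000, -1.3000)
τ = (-0.1400, -0.1400, -0.0500)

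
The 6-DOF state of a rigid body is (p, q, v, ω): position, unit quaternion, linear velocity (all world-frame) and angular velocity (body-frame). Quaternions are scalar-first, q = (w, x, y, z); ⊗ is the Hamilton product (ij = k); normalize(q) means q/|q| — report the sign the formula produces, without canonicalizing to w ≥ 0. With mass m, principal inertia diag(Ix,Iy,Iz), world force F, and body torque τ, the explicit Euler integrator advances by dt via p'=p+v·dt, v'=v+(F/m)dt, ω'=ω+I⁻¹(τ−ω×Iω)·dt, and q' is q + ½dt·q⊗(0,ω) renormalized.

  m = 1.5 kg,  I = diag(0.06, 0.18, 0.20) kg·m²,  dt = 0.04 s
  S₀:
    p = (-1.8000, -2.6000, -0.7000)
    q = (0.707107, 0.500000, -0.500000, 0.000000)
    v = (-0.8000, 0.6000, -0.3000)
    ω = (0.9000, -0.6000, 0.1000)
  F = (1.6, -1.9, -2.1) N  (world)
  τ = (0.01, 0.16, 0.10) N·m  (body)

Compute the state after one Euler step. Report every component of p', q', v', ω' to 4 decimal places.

α = I⁻¹(τ − ω×Iω) = (0.1867, 0.9589, 0.8240)
new body rate ω' = (0.9075, -0.5616, 0.1330)
Hamilton product q⊗(0,ω) = (-0.7500000, 0.5863963, -0.4742642, 0.2207107)
updated quaternion q' = (0.6919, 0.5116, -0.5094, 0.0044)
a = F/m = (1.0667, -1.2667, -1.4000)
p' = p + v·dt = (-1.8320, -2.5760, -0.7120)
v' = v + a·dt = (-0.7573, 0.5493, -0.3560)

p' = (-1.8320, -2.5760, -0.7120)
q' = (0.6919, 0.5116, -0.5094, 0.0044)
v' = (-0.7573, 0.5493, -0.3560)
ω' = (0.9075, -0.5616, 0.1330)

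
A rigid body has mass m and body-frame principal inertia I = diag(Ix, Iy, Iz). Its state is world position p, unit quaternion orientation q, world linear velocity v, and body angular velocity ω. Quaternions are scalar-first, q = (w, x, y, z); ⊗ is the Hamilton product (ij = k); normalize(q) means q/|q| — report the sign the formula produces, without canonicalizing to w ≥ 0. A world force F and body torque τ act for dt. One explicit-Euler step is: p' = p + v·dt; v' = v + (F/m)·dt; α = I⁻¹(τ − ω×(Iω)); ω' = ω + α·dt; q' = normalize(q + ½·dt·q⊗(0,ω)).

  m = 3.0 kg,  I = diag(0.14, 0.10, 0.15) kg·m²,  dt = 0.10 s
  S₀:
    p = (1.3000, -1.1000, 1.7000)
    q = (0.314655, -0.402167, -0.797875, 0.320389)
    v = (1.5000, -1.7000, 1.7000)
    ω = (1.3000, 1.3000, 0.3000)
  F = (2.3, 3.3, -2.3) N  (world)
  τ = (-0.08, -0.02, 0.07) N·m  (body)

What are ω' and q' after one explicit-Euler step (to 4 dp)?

ω' = (1.2289, 1.2839, 0.3917)
q' = (0.3862, -0.4127, -0.7473, 0.3493)

precession coupling ω×(Iω) = (0.0195, -0.0039, -0.0676)
(τ − ω×Iω)/I = (-0.7107, -0.1610, 0.9173)
ω + α·dt = (1.2289, 1.2839, 0.3917)
2q̇ = q⊗(0,ω) = (1.4639379, -0.2468167, 0.9462073, 0.6088169)
q' = normalize(q + ½dt·q⊗(0,ω)) = (0.3862, -0.4127, -0.7473, 0.3493)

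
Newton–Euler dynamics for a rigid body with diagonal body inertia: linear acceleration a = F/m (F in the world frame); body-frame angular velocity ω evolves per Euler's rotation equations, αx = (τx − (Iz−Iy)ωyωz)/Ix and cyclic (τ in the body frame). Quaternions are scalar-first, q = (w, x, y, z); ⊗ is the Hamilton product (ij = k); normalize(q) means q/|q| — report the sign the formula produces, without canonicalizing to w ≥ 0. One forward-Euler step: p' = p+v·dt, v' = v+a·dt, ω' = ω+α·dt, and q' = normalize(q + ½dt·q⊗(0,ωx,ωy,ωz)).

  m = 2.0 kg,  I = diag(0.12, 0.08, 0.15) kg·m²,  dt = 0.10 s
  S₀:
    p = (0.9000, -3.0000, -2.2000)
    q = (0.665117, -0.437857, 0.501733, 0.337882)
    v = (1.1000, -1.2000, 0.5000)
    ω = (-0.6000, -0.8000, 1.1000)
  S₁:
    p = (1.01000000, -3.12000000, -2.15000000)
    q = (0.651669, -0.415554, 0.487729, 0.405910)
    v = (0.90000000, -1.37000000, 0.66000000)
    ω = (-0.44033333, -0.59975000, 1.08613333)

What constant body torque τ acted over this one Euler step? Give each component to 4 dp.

τ = (0.1300, 0.1800, -0.0400)

Δω = ω₁−ω₀ = (0.15966667, 0.20025000, -0.01386667)
precession coupling = (-0.0616, 0.0198, -0.0192)
applied torque τ = (0.1300, 0.1800, -0.0400)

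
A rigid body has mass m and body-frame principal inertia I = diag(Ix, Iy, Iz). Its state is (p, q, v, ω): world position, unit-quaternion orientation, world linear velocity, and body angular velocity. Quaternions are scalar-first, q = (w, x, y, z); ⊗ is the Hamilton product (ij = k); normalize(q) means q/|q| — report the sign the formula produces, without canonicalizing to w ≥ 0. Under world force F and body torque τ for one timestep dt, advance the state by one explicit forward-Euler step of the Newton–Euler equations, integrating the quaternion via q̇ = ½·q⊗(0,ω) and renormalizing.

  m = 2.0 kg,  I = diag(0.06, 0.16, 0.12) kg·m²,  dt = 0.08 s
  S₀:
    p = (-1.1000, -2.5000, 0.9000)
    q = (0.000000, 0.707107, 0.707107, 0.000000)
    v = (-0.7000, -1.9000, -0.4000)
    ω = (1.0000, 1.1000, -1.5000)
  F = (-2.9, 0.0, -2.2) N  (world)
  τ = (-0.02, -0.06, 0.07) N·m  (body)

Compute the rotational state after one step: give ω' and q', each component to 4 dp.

ω' = (0.8853, 1.0250, -1.5267)
q' = (-0.0592, 0.6623, 0.7469, 0.0028)

ω×(Iω) gyroscopic = (0.0660, 0.0900, 0.1100)
α = I⁻¹(τ − ω×Iω) = (-1.4333, -0.9375, -0.3333)
new body rate ω' = (0.8853, 1.0250, -1.5267)
Hamilton product q⊗(0,ω) = (-1.4849247, -1.0606605, 1.0606605, 0.0707107)
q' = normalize(q + ½dt·q⊗(0,ω)) = (-0.0592, 0.6623, 0.7469, 0.0028)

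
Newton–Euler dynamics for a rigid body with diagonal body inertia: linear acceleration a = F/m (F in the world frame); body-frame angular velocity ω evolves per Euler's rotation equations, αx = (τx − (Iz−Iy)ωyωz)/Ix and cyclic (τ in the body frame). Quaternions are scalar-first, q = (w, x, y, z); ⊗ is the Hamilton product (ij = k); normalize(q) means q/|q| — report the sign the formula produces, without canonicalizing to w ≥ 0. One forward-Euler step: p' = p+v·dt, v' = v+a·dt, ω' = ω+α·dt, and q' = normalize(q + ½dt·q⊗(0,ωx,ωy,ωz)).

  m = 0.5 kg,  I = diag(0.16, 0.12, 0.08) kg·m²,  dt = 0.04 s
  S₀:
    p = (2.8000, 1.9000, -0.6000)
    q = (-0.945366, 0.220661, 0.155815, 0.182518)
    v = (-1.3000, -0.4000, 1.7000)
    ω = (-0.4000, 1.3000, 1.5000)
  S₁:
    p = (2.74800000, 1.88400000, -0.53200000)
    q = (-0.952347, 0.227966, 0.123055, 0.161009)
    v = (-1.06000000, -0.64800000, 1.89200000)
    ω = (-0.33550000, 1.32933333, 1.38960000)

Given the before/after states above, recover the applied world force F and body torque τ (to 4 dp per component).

F = (3.0000, -3.1000, 2.4000)
τ = (0.1800, 0.0400, -0.2000)

v₁ − v₀ = (0.24000000, -0.24800000, 0.19200000)
applied force F = (3.0000, -3.1000, 2.4000)
rate change Δω = (0.06450000, 0.02933333, -0.11040000)
precession coupling = (-0.0780, -0.0480, 0.0208)
applied torque τ = (0.1800, 0.0400, -0.2000)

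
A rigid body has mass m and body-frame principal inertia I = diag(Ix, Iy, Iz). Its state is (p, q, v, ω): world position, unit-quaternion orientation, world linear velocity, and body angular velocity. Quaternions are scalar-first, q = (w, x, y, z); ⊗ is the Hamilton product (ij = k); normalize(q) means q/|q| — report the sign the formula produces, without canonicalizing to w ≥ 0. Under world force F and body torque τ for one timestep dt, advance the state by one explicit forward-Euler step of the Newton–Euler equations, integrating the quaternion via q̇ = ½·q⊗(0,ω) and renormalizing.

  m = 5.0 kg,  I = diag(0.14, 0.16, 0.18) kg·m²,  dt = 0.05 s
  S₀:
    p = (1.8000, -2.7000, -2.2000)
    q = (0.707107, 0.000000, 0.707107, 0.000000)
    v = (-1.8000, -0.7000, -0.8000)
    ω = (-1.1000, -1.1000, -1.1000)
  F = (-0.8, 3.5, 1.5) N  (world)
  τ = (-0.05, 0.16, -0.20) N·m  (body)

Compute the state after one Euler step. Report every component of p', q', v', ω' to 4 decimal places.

a = (-0.1600, 0.7000, 0.3000)
p + v·dt = (1.7100, -2.7350, -2.2400)
v' = v + a·dt = (-1.8080, -0.6650, -0.7850)
ω×(Iω) gyroscopic = (0.0242, -0.0484, 0.0242)
α = I⁻¹(τ − ω×Iω) = (-0.5300, 1.3025, -1.2456)
ω' = ω + α·dt = (-1.1265, -1.0349, -1.1623)
Hamilton product q⊗(0,ω) = (0.7778177, -1.5556354, -0.7778177, 0.0000000)
q' = normalize(q + ½dt·q⊗(0,ω)) = (0.7257, -0.0388, 0.6869, 0.0000)

p' = (1.7100, -2.7350, -2.2400)
q' = (0.7257, -0.0388, 0.6869, 0.0000)
v' = (-1.8080, -0.6650, -0.7850)
ω' = (-1.1265, -1.0349, -1.1623)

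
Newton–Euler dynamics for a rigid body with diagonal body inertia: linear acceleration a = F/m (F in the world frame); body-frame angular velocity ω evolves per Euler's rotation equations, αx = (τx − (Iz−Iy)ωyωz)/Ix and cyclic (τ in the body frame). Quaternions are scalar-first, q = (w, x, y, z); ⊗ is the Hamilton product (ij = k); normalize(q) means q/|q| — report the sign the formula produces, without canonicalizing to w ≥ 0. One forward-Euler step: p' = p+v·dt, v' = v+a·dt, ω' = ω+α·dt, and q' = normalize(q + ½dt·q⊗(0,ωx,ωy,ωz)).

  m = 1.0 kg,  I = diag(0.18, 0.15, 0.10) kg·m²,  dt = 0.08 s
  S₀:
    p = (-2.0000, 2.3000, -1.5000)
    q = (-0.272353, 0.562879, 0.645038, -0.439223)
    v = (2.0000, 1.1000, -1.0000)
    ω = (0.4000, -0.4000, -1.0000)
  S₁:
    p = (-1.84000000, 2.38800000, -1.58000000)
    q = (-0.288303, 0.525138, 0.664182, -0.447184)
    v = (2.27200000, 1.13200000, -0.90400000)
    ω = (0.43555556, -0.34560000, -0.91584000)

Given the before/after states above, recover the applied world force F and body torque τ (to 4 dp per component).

Δv = v₁−v₀ = (0.27200000, 0.03200000, 0.09600000)
m·(v₁−v₀)/dt = (3.4000, 0.4000, 1.2000)
rate change Δω = (0.03555556, 0.05440000, 0.08416000)
precession coupling = (-0.0200, -0.0320, 0.0048)
I·α + gyro = (0.0600, 0.0700, 0.1100)

F = (3.4000, 0.4000, 1.2000)
τ = (0.0600, 0.0700, 0.1100)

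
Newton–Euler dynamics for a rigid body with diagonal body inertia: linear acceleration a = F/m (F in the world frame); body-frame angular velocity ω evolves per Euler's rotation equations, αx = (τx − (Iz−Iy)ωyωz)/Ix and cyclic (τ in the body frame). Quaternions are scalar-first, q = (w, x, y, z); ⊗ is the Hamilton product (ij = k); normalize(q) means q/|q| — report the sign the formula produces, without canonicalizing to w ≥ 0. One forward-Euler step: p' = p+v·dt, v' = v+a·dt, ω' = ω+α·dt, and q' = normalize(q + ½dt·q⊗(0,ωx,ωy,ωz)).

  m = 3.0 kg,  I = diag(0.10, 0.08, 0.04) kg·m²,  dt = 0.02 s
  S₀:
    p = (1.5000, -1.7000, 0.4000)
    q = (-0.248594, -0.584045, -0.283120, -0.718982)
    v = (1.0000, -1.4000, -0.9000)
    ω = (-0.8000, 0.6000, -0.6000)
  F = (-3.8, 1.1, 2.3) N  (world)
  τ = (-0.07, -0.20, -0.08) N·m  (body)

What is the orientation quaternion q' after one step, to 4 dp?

q⊗(0,ω) = (-0.7287532, 0.8001364, 0.0756022, -0.4277666)
q' = normalize(q + ½dt·q⊗(0,ω)) = (-0.2559, -0.5760, -0.2823, -0.7232)

q' = (-0.2559, -0.5760, -0.2823, -0.7232)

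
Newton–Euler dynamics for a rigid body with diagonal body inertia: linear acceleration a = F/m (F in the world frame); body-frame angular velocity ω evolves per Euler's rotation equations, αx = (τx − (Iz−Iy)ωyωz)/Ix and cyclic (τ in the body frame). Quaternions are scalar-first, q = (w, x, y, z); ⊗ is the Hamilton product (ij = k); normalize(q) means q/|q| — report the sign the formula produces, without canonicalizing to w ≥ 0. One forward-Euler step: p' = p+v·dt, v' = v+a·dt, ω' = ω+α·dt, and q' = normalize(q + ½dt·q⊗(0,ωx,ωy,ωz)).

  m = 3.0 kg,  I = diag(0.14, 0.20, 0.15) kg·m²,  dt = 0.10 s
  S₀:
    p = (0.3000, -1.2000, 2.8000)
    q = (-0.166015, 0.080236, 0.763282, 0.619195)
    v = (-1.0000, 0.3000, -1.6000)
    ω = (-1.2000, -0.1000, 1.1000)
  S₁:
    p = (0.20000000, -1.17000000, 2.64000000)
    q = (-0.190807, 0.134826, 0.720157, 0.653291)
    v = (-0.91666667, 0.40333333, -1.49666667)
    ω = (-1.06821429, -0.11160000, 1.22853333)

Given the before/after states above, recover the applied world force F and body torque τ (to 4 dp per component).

F = (2.5000, 3.1000, 3.1000)
τ = (0.1900, -0.0100, 0.2000)

Δv = v₁−v₀ = (0.08333333, 0.10333333, 0.10333333)
F = m·Δv/dt = (2.5000, 3.1000, 3.1000)
Δω = ω₁−ω₀ = (0.13178571, -0.01160000, 0.12853333)
precession coupling = (0.0055, 0.0132, 0.0072)
I·α + gyro = (0.1900, -0.0100, 0.2000)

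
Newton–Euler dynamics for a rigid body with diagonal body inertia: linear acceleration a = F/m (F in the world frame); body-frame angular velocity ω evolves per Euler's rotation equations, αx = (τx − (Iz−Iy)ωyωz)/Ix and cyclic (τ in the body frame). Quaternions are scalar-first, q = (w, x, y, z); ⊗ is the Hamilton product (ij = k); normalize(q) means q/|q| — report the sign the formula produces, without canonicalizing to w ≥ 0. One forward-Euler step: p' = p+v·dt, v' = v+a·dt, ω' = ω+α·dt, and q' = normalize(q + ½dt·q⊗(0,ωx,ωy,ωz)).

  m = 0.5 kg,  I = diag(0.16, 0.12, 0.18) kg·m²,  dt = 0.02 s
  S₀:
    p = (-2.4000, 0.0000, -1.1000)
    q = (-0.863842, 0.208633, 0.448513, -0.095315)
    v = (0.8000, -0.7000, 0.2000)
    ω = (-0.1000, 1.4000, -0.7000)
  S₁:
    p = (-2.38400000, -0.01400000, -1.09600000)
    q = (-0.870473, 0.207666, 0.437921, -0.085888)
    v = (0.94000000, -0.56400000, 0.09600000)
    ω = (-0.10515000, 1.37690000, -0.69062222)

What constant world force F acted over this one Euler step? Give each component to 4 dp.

velocity change Δv = (0.14000000, 0.13600000, -0.10400000)
F = m·Δv/dt = (3.5000, 3.4000, -2.6000)

F = (3.5000, 3.4000, -2.6000)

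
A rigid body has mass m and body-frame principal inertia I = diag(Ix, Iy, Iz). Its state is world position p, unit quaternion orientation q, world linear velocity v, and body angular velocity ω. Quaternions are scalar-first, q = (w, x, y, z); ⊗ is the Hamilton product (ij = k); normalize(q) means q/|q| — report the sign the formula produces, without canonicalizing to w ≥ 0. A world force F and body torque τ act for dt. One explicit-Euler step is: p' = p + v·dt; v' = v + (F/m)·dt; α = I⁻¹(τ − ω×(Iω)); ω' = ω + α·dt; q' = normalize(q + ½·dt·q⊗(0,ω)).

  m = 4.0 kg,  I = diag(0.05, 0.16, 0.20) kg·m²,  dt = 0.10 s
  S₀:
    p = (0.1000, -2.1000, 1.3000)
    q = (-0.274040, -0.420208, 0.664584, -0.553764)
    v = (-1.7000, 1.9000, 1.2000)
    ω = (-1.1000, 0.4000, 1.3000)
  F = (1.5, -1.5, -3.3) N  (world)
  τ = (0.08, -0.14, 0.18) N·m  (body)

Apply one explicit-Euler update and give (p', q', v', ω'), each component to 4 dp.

p' = (-0.0700, -1.9100, 1.4200)
q' = (-0.2734, -0.3495, 0.7141, -0.5414)
v' = (-1.6625, 1.8625, 1.1175)
ω' = (-0.9816, 0.1784, 1.4142)

linear accel F/m = (0.3750, -0.3750, -0.8250)
p' = p + v·dt = (-0.0700, -1.9100, 1.4200)
v + (F/m)dt = (-1.6625, 1.8625, 1.1175)
(τ − ω×Iω)/I = (1.1840, -2.2156, 1.1420)
ω + α·dt = (-0.9816, 0.1784, 1.4142)
Hamilton product q⊗(0,ω) = (-0.0081692, 1.3869088, 1.0457948, 0.2067072)
q' = normalize(q + ½dt·q⊗(0,ω)) = (-0.2734, -0.3495, 0.7141, -0.5414)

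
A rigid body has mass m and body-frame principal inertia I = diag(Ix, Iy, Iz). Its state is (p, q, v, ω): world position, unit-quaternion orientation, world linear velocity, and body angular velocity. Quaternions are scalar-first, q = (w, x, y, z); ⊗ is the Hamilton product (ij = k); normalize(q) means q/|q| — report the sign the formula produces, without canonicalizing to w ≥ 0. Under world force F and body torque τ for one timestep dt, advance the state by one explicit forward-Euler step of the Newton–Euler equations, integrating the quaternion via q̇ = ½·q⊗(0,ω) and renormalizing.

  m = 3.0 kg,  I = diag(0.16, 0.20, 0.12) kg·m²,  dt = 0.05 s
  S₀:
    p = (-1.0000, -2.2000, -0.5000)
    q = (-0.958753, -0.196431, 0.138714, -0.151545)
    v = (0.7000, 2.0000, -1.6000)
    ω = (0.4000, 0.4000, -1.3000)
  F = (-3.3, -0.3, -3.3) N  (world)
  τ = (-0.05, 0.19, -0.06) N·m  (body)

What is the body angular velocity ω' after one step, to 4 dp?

ω' = (0.3714, 0.4527, -1.3277)

gyro term ω×Iω = (0.0416, -0.0208, 0.0064)
α = I⁻¹(τ − ω×Iω) = (-0.5725, 1.0540, -0.5533)
new body rate ω' = (0.3714, 0.4527, -1.3277)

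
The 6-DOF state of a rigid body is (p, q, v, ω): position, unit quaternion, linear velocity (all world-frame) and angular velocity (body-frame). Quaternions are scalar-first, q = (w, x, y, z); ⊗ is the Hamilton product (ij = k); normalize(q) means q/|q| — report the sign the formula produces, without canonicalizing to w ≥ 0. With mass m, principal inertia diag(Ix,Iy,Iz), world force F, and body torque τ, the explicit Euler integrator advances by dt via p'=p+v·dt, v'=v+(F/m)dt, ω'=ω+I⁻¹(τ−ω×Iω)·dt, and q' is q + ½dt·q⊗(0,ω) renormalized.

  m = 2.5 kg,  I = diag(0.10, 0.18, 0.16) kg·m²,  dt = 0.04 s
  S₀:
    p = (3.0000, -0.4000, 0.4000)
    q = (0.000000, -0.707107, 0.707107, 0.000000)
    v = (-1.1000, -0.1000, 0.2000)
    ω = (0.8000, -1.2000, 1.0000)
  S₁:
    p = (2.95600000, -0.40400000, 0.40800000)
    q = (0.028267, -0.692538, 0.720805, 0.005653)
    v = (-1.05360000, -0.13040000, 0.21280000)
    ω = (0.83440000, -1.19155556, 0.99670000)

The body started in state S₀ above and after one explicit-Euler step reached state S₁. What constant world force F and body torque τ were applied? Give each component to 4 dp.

Δv = v₁−v₀ = (0.04640000, -0.03040000, 0.01280000)
F = m·Δv/dt = (2.9000, -1.9000, 0.8000)
Δω = ω₁−ω₀ = (0.03440000, 0.00844444, -0.00330000)
gyro term ω₀×Iω₀ = (0.0240, -0.0480, -0.0768)
I·α + gyro = (0.1100, -0.0100, -0.0900)

F = (2.9000, -1.9000, 0.8000)
τ = (0.1100, -0.0100, -0.0900)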